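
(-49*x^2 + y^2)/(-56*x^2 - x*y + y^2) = (7*x - y)/(8*x - y)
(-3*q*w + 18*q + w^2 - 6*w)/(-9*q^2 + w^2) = (w - 6)/(3*q + w)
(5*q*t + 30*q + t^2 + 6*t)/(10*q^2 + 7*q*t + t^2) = (t + 6)/(2*q + t)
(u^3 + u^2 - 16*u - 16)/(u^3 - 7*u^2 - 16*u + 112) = (u + 1)/(u - 7)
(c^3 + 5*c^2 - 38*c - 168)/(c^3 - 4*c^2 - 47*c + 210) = (c + 4)/(c - 5)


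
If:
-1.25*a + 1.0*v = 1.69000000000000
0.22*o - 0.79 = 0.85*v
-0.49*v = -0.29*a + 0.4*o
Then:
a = -2.16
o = -0.33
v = -1.01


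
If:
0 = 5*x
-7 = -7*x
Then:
No Solution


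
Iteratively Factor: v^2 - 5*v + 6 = (v - 2)*(v - 3)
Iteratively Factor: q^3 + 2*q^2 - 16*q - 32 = (q + 2)*(q^2 - 16) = (q + 2)*(q + 4)*(q - 4)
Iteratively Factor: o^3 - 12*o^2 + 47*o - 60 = (o - 3)*(o^2 - 9*o + 20) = (o - 5)*(o - 3)*(o - 4)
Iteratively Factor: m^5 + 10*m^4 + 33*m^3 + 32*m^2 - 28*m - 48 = (m + 2)*(m^4 + 8*m^3 + 17*m^2 - 2*m - 24) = (m + 2)^2*(m^3 + 6*m^2 + 5*m - 12) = (m + 2)^2*(m + 4)*(m^2 + 2*m - 3) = (m - 1)*(m + 2)^2*(m + 4)*(m + 3)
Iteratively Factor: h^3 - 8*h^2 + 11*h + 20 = (h - 5)*(h^2 - 3*h - 4) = (h - 5)*(h - 4)*(h + 1)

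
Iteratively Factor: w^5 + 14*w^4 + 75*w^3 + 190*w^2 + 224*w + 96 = (w + 1)*(w^4 + 13*w^3 + 62*w^2 + 128*w + 96) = (w + 1)*(w + 4)*(w^3 + 9*w^2 + 26*w + 24) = (w + 1)*(w + 4)^2*(w^2 + 5*w + 6) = (w + 1)*(w + 2)*(w + 4)^2*(w + 3)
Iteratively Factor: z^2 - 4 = (z - 2)*(z + 2)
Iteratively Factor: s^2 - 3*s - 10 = (s + 2)*(s - 5)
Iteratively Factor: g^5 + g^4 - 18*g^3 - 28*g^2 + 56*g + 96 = (g + 3)*(g^4 - 2*g^3 - 12*g^2 + 8*g + 32) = (g - 2)*(g + 3)*(g^3 - 12*g - 16) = (g - 4)*(g - 2)*(g + 3)*(g^2 + 4*g + 4) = (g - 4)*(g - 2)*(g + 2)*(g + 3)*(g + 2)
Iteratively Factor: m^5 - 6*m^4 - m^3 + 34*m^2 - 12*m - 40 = (m + 2)*(m^4 - 8*m^3 + 15*m^2 + 4*m - 20) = (m - 2)*(m + 2)*(m^3 - 6*m^2 + 3*m + 10) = (m - 2)*(m + 1)*(m + 2)*(m^2 - 7*m + 10) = (m - 5)*(m - 2)*(m + 1)*(m + 2)*(m - 2)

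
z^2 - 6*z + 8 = (z - 4)*(z - 2)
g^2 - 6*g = g*(g - 6)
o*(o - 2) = o^2 - 2*o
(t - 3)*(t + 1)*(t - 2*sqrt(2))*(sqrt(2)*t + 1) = sqrt(2)*t^4 - 3*t^3 - 2*sqrt(2)*t^3 - 5*sqrt(2)*t^2 + 6*t^2 + 4*sqrt(2)*t + 9*t + 6*sqrt(2)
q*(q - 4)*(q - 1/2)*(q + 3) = q^4 - 3*q^3/2 - 23*q^2/2 + 6*q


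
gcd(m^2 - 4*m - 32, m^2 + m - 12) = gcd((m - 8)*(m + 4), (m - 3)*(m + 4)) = m + 4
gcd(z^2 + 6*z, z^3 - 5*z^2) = z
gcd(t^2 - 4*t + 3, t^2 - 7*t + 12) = t - 3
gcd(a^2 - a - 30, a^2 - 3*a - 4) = 1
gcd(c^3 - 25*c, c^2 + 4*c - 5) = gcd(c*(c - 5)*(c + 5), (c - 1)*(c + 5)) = c + 5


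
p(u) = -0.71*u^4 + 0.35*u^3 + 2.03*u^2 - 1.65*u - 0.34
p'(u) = -2.84*u^3 + 1.05*u^2 + 4.06*u - 1.65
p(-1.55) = 1.69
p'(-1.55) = 5.16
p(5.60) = -582.70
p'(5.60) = -444.74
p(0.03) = -0.39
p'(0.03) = -1.53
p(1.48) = -0.61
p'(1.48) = -2.55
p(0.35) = -0.66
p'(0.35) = -0.22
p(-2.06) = -4.17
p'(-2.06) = 19.27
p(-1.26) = 2.47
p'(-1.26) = 0.58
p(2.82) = -25.90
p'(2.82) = -45.54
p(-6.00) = -913.12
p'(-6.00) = 625.23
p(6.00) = -781.72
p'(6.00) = -552.93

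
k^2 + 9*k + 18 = (k + 3)*(k + 6)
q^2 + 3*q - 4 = (q - 1)*(q + 4)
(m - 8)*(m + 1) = m^2 - 7*m - 8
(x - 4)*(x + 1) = x^2 - 3*x - 4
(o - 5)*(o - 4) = o^2 - 9*o + 20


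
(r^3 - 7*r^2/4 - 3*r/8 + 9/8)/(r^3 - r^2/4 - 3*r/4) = (r - 3/2)/r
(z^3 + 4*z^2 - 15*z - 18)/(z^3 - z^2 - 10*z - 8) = (z^2 + 3*z - 18)/(z^2 - 2*z - 8)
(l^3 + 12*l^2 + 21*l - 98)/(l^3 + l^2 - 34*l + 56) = (l + 7)/(l - 4)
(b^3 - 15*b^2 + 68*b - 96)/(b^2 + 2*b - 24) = (b^2 - 11*b + 24)/(b + 6)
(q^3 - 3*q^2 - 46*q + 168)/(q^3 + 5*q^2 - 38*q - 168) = (q - 4)/(q + 4)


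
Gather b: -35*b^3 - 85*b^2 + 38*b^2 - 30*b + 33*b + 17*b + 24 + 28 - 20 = -35*b^3 - 47*b^2 + 20*b + 32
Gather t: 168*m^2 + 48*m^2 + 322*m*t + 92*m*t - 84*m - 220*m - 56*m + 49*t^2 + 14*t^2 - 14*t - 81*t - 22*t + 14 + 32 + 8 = 216*m^2 - 360*m + 63*t^2 + t*(414*m - 117) + 54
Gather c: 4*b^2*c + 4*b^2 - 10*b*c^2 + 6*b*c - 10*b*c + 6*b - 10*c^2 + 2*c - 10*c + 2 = 4*b^2 + 6*b + c^2*(-10*b - 10) + c*(4*b^2 - 4*b - 8) + 2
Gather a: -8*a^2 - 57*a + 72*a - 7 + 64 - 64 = -8*a^2 + 15*a - 7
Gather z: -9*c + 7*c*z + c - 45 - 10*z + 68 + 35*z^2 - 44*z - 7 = -8*c + 35*z^2 + z*(7*c - 54) + 16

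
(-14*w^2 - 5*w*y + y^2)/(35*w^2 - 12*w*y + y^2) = (2*w + y)/(-5*w + y)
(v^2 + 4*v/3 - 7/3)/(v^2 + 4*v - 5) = (v + 7/3)/(v + 5)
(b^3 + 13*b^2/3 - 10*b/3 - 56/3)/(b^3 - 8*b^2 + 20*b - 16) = (3*b^2 + 19*b + 28)/(3*(b^2 - 6*b + 8))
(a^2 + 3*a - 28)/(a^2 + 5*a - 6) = (a^2 + 3*a - 28)/(a^2 + 5*a - 6)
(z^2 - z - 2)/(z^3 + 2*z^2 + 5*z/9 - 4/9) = 9*(z - 2)/(9*z^2 + 9*z - 4)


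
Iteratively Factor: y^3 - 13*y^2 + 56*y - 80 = (y - 4)*(y^2 - 9*y + 20) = (y - 5)*(y - 4)*(y - 4)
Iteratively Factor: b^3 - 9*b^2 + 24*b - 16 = (b - 4)*(b^2 - 5*b + 4) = (b - 4)^2*(b - 1)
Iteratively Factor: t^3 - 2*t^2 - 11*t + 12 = (t - 4)*(t^2 + 2*t - 3) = (t - 4)*(t + 3)*(t - 1)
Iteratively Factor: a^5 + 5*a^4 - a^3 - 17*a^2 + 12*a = (a)*(a^4 + 5*a^3 - a^2 - 17*a + 12) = a*(a + 4)*(a^3 + a^2 - 5*a + 3) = a*(a - 1)*(a + 4)*(a^2 + 2*a - 3) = a*(a - 1)*(a + 3)*(a + 4)*(a - 1)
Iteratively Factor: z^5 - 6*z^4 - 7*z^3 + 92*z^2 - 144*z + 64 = (z - 1)*(z^4 - 5*z^3 - 12*z^2 + 80*z - 64) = (z - 1)^2*(z^3 - 4*z^2 - 16*z + 64) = (z - 4)*(z - 1)^2*(z^2 - 16) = (z - 4)^2*(z - 1)^2*(z + 4)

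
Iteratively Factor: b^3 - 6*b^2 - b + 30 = (b - 3)*(b^2 - 3*b - 10) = (b - 5)*(b - 3)*(b + 2)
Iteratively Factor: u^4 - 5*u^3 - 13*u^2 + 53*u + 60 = (u - 4)*(u^3 - u^2 - 17*u - 15) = (u - 4)*(u + 1)*(u^2 - 2*u - 15) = (u - 4)*(u + 1)*(u + 3)*(u - 5)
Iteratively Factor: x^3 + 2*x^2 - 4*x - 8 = (x + 2)*(x^2 - 4) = (x - 2)*(x + 2)*(x + 2)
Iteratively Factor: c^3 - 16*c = (c + 4)*(c^2 - 4*c) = (c - 4)*(c + 4)*(c)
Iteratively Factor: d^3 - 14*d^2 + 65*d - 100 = (d - 4)*(d^2 - 10*d + 25) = (d - 5)*(d - 4)*(d - 5)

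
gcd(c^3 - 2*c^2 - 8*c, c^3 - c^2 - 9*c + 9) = 1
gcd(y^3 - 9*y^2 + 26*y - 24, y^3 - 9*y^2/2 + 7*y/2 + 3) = y^2 - 5*y + 6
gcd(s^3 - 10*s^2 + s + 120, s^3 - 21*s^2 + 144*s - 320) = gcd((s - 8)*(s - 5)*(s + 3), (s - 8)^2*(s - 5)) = s^2 - 13*s + 40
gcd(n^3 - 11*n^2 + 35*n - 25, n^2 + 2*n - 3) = n - 1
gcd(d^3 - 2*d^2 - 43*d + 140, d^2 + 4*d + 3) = 1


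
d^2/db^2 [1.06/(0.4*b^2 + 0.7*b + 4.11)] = (-0.3392*b^2 - 0.5936*b + 1.06*(0.8*b + 0.7)*(1.6*b + 1.4) - 3.48528)/(0.4*b^2 + 0.7*b + 4.11)^3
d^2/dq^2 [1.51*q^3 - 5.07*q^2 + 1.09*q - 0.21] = 9.06*q - 10.14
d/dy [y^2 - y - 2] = 2*y - 1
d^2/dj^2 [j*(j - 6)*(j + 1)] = 6*j - 10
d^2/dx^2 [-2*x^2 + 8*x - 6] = -4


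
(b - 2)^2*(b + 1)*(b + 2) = b^4 - b^3 - 6*b^2 + 4*b + 8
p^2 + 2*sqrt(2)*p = p*(p + 2*sqrt(2))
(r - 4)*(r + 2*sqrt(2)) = r^2 - 4*r + 2*sqrt(2)*r - 8*sqrt(2)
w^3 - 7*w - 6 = (w - 3)*(w + 1)*(w + 2)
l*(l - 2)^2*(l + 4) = l^4 - 12*l^2 + 16*l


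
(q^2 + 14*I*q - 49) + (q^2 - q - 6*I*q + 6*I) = 2*q^2 - q + 8*I*q - 49 + 6*I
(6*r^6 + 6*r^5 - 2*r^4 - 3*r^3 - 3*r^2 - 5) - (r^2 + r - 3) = 6*r^6 + 6*r^5 - 2*r^4 - 3*r^3 - 4*r^2 - r - 2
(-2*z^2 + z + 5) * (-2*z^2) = 4*z^4 - 2*z^3 - 10*z^2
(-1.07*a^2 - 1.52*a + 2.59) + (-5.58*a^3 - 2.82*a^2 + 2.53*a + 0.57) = -5.58*a^3 - 3.89*a^2 + 1.01*a + 3.16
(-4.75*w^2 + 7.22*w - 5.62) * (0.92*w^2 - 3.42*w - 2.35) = -4.37*w^4 + 22.8874*w^3 - 18.7003*w^2 + 2.2534*w + 13.207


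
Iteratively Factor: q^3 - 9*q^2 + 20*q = (q - 4)*(q^2 - 5*q) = q*(q - 4)*(q - 5)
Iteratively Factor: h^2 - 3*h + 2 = (h - 2)*(h - 1)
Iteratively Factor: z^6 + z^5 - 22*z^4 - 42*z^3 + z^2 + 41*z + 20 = (z + 1)*(z^5 - 22*z^3 - 20*z^2 + 21*z + 20) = (z - 1)*(z + 1)*(z^4 + z^3 - 21*z^2 - 41*z - 20) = (z - 5)*(z - 1)*(z + 1)*(z^3 + 6*z^2 + 9*z + 4) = (z - 5)*(z - 1)*(z + 1)^2*(z^2 + 5*z + 4) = (z - 5)*(z - 1)*(z + 1)^3*(z + 4)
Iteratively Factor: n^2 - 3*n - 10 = (n - 5)*(n + 2)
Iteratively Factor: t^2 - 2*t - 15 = (t - 5)*(t + 3)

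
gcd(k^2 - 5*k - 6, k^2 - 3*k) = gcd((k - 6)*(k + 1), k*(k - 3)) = 1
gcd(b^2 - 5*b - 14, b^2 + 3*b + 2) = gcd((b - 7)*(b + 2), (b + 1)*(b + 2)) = b + 2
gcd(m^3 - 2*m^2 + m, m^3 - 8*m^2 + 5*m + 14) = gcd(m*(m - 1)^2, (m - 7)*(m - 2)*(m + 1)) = 1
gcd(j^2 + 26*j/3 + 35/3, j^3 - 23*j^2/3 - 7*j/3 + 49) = 1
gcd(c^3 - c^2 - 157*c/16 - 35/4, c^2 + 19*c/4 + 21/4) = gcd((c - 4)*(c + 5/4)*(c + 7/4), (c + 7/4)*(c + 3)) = c + 7/4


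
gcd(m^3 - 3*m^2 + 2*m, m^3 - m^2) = m^2 - m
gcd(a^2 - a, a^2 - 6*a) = a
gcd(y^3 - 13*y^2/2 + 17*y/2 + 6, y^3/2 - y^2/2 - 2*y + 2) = 1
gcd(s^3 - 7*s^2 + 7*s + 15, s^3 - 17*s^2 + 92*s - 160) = s - 5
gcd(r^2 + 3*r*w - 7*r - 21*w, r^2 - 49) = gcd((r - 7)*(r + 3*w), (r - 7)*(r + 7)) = r - 7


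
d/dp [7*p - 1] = 7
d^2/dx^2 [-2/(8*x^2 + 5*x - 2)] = 4*(64*x^2 + 40*x - (16*x + 5)^2 - 16)/(8*x^2 + 5*x - 2)^3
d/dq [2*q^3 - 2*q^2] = 2*q*(3*q - 2)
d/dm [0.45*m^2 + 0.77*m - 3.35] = 0.9*m + 0.77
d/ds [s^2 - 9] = 2*s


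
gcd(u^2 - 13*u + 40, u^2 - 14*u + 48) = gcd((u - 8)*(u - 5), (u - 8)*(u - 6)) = u - 8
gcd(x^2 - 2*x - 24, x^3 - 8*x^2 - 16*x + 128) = x + 4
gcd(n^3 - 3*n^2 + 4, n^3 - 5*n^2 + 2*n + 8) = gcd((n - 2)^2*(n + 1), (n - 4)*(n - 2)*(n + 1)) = n^2 - n - 2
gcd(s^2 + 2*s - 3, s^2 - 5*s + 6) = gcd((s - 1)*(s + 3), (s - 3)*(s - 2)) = 1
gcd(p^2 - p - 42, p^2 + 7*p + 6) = p + 6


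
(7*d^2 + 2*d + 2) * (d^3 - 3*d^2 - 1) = 7*d^5 - 19*d^4 - 4*d^3 - 13*d^2 - 2*d - 2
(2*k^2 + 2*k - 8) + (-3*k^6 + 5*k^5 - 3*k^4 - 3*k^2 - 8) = -3*k^6 + 5*k^5 - 3*k^4 - k^2 + 2*k - 16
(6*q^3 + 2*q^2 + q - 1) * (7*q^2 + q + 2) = 42*q^5 + 20*q^4 + 21*q^3 - 2*q^2 + q - 2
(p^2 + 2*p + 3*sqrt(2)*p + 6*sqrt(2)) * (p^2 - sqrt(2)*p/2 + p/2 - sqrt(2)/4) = p^4 + 5*p^3/2 + 5*sqrt(2)*p^3/2 - 2*p^2 + 25*sqrt(2)*p^2/4 - 15*p/2 + 5*sqrt(2)*p/2 - 3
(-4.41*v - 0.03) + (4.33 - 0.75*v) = 4.3 - 5.16*v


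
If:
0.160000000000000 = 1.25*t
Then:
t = 0.13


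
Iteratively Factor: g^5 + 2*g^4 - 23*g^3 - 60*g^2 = (g - 5)*(g^4 + 7*g^3 + 12*g^2) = (g - 5)*(g + 3)*(g^3 + 4*g^2) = g*(g - 5)*(g + 3)*(g^2 + 4*g) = g*(g - 5)*(g + 3)*(g + 4)*(g)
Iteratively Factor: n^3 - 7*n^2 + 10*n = (n)*(n^2 - 7*n + 10) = n*(n - 2)*(n - 5)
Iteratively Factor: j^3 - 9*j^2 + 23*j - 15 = (j - 5)*(j^2 - 4*j + 3) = (j - 5)*(j - 1)*(j - 3)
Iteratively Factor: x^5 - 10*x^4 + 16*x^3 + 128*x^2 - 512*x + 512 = (x - 4)*(x^4 - 6*x^3 - 8*x^2 + 96*x - 128) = (x - 4)*(x - 2)*(x^3 - 4*x^2 - 16*x + 64) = (x - 4)^2*(x - 2)*(x^2 - 16) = (x - 4)^3*(x - 2)*(x + 4)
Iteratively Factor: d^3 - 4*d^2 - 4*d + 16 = (d + 2)*(d^2 - 6*d + 8) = (d - 2)*(d + 2)*(d - 4)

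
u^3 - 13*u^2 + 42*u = u*(u - 7)*(u - 6)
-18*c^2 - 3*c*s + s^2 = (-6*c + s)*(3*c + s)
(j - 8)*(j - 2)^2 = j^3 - 12*j^2 + 36*j - 32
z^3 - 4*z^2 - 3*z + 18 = (z - 3)^2*(z + 2)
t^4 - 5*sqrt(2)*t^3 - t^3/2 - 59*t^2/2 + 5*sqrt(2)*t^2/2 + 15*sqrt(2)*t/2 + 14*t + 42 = (t - 3/2)*(t + 1)*(t - 7*sqrt(2))*(t + 2*sqrt(2))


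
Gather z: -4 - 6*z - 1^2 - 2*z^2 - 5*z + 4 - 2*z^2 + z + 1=-4*z^2 - 10*z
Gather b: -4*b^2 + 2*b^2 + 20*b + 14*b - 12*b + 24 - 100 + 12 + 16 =-2*b^2 + 22*b - 48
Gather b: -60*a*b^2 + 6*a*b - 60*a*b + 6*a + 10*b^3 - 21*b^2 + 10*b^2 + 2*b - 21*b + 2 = 6*a + 10*b^3 + b^2*(-60*a - 11) + b*(-54*a - 19) + 2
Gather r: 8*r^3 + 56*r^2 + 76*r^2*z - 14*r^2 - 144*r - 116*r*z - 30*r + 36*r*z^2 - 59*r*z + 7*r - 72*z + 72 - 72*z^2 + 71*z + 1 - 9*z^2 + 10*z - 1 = 8*r^3 + r^2*(76*z + 42) + r*(36*z^2 - 175*z - 167) - 81*z^2 + 9*z + 72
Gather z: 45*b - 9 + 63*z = 45*b + 63*z - 9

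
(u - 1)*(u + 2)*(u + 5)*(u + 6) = u^4 + 12*u^3 + 39*u^2 + 8*u - 60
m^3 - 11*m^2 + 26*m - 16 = (m - 8)*(m - 2)*(m - 1)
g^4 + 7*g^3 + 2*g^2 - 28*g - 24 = (g - 2)*(g + 1)*(g + 2)*(g + 6)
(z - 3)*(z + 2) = z^2 - z - 6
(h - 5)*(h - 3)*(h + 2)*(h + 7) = h^4 + h^3 - 43*h^2 + 23*h + 210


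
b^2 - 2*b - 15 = (b - 5)*(b + 3)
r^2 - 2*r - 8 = (r - 4)*(r + 2)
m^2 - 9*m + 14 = (m - 7)*(m - 2)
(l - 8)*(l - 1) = l^2 - 9*l + 8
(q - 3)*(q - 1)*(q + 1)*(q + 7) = q^4 + 4*q^3 - 22*q^2 - 4*q + 21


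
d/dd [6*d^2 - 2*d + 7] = 12*d - 2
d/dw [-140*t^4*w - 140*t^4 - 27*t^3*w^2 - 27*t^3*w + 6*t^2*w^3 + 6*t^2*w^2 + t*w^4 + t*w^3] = t*(-140*t^3 - 54*t^2*w - 27*t^2 + 18*t*w^2 + 12*t*w + 4*w^3 + 3*w^2)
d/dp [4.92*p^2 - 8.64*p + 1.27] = 9.84*p - 8.64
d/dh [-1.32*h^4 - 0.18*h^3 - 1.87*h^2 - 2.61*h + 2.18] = -5.28*h^3 - 0.54*h^2 - 3.74*h - 2.61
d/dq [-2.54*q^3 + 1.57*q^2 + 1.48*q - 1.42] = -7.62*q^2 + 3.14*q + 1.48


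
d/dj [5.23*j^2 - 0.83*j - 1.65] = 10.46*j - 0.83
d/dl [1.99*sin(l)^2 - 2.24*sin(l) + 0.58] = (3.98*sin(l) - 2.24)*cos(l)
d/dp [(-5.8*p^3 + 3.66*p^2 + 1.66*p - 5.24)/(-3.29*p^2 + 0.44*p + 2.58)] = (19.082*p^4 - 5.104*p^3 - 37.8202*p^2 - 15.5936*p + 6.5884)/(10.8241*p^4 - 2.8952*p^3 - 16.7828*p^2 + 2.2704*p + 6.6564)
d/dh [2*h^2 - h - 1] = 4*h - 1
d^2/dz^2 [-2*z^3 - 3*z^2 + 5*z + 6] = -12*z - 6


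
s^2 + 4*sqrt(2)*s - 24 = (s - 2*sqrt(2))*(s + 6*sqrt(2))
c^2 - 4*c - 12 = (c - 6)*(c + 2)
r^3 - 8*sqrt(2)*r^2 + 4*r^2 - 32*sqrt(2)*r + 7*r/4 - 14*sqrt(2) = (r + 1/2)*(r + 7/2)*(r - 8*sqrt(2))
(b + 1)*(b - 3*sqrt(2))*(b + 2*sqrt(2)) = b^3 - sqrt(2)*b^2 + b^2 - 12*b - sqrt(2)*b - 12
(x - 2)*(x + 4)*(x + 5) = x^3 + 7*x^2 + 2*x - 40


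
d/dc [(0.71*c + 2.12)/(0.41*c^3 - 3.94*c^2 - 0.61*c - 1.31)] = (-0.5822*c^3 + 0.1898*c^2 + 16.7056*c + 0.3631)/(0.1681*c^6 - 3.2308*c^5 + 15.0234*c^4 + 3.7326*c^3 + 10.6949*c^2 + 1.5982*c + 1.7161)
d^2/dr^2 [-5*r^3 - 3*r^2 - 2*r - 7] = -30*r - 6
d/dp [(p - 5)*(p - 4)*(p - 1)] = 3*p^2 - 20*p + 29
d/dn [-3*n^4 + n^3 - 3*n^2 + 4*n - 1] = -12*n^3 + 3*n^2 - 6*n + 4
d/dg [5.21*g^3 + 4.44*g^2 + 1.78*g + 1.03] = 15.63*g^2 + 8.88*g + 1.78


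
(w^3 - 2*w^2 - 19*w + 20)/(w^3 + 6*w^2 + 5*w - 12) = (w - 5)/(w + 3)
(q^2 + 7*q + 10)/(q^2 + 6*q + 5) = (q + 2)/(q + 1)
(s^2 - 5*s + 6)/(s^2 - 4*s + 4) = (s - 3)/(s - 2)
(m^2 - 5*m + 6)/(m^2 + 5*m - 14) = (m - 3)/(m + 7)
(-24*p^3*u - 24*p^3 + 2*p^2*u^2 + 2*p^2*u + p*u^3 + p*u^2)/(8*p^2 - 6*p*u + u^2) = p*(-6*p*u - 6*p - u^2 - u)/(2*p - u)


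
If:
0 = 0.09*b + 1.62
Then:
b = -18.00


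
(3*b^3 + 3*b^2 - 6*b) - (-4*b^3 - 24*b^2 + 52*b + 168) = 7*b^3 + 27*b^2 - 58*b - 168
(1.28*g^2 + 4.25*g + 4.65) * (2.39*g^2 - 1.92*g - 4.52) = 3.0592*g^4 + 7.6999*g^3 - 2.8321*g^2 - 28.138*g - 21.018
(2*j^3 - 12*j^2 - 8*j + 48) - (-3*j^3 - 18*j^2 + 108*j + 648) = 5*j^3 + 6*j^2 - 116*j - 600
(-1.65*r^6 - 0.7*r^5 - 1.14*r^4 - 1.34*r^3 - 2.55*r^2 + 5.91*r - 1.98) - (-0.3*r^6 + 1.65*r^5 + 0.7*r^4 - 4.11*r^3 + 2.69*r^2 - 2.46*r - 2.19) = -1.35*r^6 - 2.35*r^5 - 1.84*r^4 + 2.77*r^3 - 5.24*r^2 + 8.37*r + 0.21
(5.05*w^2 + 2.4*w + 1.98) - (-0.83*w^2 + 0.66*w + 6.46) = 5.88*w^2 + 1.74*w - 4.48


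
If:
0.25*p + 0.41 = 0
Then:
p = -1.64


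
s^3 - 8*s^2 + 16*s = s*(s - 4)^2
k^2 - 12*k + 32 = (k - 8)*(k - 4)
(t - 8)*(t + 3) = t^2 - 5*t - 24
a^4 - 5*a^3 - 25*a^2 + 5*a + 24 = (a - 8)*(a - 1)*(a + 1)*(a + 3)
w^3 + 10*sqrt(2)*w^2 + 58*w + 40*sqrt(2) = (w + sqrt(2))*(w + 4*sqrt(2))*(w + 5*sqrt(2))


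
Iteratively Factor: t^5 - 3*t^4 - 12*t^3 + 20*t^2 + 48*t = (t - 4)*(t^4 + t^3 - 8*t^2 - 12*t) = (t - 4)*(t - 3)*(t^3 + 4*t^2 + 4*t) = t*(t - 4)*(t - 3)*(t^2 + 4*t + 4) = t*(t - 4)*(t - 3)*(t + 2)*(t + 2)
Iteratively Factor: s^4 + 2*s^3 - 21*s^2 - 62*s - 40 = (s + 1)*(s^3 + s^2 - 22*s - 40) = (s - 5)*(s + 1)*(s^2 + 6*s + 8) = (s - 5)*(s + 1)*(s + 2)*(s + 4)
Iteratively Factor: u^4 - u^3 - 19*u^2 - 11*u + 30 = (u - 5)*(u^3 + 4*u^2 + u - 6) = (u - 5)*(u - 1)*(u^2 + 5*u + 6) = (u - 5)*(u - 1)*(u + 2)*(u + 3)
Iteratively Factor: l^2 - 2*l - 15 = (l - 5)*(l + 3)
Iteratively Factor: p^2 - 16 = (p - 4)*(p + 4)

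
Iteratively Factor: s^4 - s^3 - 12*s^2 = (s + 3)*(s^3 - 4*s^2) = s*(s + 3)*(s^2 - 4*s) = s*(s - 4)*(s + 3)*(s)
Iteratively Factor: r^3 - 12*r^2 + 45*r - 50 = (r - 2)*(r^2 - 10*r + 25) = (r - 5)*(r - 2)*(r - 5)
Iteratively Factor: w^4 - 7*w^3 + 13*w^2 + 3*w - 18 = (w - 3)*(w^3 - 4*w^2 + w + 6) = (w - 3)*(w + 1)*(w^2 - 5*w + 6) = (w - 3)^2*(w + 1)*(w - 2)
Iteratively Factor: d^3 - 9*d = (d)*(d^2 - 9) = d*(d + 3)*(d - 3)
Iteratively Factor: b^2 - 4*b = (b)*(b - 4)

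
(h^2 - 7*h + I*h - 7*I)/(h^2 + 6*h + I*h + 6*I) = (h - 7)/(h + 6)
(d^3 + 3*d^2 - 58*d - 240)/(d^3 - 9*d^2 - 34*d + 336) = (d + 5)/(d - 7)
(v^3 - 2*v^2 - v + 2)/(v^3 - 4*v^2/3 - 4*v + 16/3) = 3*(v^2 - 1)/(3*v^2 + 2*v - 8)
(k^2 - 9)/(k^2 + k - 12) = (k + 3)/(k + 4)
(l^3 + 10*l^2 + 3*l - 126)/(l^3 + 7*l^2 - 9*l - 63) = (l + 6)/(l + 3)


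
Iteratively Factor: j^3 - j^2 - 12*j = (j + 3)*(j^2 - 4*j) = j*(j + 3)*(j - 4)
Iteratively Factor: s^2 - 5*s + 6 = (s - 2)*(s - 3)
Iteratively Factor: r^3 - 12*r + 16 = (r - 2)*(r^2 + 2*r - 8) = (r - 2)^2*(r + 4)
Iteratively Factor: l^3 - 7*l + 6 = (l - 2)*(l^2 + 2*l - 3) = (l - 2)*(l + 3)*(l - 1)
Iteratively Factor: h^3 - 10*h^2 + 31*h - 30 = (h - 5)*(h^2 - 5*h + 6) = (h - 5)*(h - 2)*(h - 3)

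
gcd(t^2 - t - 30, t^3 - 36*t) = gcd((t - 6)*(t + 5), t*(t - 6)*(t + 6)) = t - 6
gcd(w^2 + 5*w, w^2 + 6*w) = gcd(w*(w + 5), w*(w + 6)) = w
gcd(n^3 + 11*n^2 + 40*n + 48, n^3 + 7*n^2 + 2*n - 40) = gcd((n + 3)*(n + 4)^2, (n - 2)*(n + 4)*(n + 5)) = n + 4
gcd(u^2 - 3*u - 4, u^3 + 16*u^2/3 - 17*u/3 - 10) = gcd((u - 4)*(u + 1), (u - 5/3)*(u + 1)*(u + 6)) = u + 1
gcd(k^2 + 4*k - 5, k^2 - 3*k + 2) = k - 1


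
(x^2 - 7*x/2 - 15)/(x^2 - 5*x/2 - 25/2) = (x - 6)/(x - 5)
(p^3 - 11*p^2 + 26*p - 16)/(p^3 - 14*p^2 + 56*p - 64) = (p - 1)/(p - 4)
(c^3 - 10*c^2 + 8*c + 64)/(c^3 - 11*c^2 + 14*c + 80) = (c - 4)/(c - 5)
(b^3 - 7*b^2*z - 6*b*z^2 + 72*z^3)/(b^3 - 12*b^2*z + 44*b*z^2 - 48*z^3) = (-b - 3*z)/(-b + 2*z)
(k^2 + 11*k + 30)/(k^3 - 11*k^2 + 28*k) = (k^2 + 11*k + 30)/(k*(k^2 - 11*k + 28))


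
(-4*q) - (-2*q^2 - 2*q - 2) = 2*q^2 - 2*q + 2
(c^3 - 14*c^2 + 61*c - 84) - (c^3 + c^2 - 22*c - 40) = -15*c^2 + 83*c - 44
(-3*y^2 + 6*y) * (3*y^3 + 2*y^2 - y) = -9*y^5 + 12*y^4 + 15*y^3 - 6*y^2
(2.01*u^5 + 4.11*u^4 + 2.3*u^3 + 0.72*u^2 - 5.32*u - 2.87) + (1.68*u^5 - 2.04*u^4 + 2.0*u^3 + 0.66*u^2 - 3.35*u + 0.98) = 3.69*u^5 + 2.07*u^4 + 4.3*u^3 + 1.38*u^2 - 8.67*u - 1.89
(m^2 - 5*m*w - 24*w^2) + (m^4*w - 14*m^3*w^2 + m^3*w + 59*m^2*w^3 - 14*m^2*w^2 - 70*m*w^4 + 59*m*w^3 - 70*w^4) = m^4*w - 14*m^3*w^2 + m^3*w + 59*m^2*w^3 - 14*m^2*w^2 + m^2 - 70*m*w^4 + 59*m*w^3 - 5*m*w - 70*w^4 - 24*w^2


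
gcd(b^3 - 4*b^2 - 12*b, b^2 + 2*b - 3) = 1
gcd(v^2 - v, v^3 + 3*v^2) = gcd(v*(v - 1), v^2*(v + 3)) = v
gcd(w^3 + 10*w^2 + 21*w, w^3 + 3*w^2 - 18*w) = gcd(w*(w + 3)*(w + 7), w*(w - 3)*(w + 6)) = w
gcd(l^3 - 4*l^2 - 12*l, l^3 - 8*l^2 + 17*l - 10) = 1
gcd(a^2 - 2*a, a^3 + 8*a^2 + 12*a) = a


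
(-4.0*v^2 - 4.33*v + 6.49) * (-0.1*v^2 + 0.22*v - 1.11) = 0.4*v^4 - 0.447*v^3 + 2.8384*v^2 + 6.2341*v - 7.2039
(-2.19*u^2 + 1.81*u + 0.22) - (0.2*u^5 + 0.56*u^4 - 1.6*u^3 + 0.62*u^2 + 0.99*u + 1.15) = -0.2*u^5 - 0.56*u^4 + 1.6*u^3 - 2.81*u^2 + 0.82*u - 0.93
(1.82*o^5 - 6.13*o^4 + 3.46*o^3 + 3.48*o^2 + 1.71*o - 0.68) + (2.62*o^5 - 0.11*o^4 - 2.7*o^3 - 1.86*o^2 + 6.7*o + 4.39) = 4.44*o^5 - 6.24*o^4 + 0.76*o^3 + 1.62*o^2 + 8.41*o + 3.71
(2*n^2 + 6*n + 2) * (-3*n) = -6*n^3 - 18*n^2 - 6*n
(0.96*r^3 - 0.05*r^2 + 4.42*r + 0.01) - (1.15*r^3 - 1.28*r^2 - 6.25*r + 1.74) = -0.19*r^3 + 1.23*r^2 + 10.67*r - 1.73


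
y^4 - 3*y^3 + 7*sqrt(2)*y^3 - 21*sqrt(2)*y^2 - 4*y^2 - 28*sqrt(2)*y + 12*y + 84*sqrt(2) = (y - 3)*(y - 2)*(y + 2)*(y + 7*sqrt(2))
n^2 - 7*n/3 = n*(n - 7/3)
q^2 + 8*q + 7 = (q + 1)*(q + 7)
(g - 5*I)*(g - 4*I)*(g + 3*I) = g^3 - 6*I*g^2 + 7*g - 60*I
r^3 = r^3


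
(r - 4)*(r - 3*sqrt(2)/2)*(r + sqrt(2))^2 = r^4 - 4*r^3 + sqrt(2)*r^3/2 - 4*r^2 - 2*sqrt(2)*r^2 - 3*sqrt(2)*r + 16*r + 12*sqrt(2)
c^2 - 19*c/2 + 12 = (c - 8)*(c - 3/2)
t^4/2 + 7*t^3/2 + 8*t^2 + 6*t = t*(t/2 + 1)*(t + 2)*(t + 3)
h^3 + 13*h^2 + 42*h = h*(h + 6)*(h + 7)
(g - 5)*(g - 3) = g^2 - 8*g + 15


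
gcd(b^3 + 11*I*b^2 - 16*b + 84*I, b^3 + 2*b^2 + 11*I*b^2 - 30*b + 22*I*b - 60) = b + 6*I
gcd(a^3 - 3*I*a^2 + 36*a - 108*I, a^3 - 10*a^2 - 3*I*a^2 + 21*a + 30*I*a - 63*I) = a - 3*I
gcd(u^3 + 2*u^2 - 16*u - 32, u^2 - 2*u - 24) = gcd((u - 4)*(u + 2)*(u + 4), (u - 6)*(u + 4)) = u + 4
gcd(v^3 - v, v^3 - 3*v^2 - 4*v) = v^2 + v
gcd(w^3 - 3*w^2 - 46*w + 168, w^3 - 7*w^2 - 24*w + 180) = w - 6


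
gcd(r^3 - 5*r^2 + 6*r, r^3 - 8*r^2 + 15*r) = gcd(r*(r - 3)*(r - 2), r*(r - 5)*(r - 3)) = r^2 - 3*r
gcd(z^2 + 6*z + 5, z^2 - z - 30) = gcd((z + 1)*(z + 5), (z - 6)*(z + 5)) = z + 5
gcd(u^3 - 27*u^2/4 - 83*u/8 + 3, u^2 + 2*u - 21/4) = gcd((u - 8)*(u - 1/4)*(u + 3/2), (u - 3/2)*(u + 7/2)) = 1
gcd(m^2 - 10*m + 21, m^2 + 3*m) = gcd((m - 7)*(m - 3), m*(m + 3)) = 1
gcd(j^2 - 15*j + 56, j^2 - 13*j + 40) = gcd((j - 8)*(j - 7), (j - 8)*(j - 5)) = j - 8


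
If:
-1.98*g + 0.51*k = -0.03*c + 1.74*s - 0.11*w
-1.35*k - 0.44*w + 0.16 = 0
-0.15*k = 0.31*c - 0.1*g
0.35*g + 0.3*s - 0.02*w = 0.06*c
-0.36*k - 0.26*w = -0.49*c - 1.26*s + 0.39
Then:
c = -0.11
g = -0.37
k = -0.02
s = 0.43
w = 0.44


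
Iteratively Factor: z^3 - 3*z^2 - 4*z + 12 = (z - 3)*(z^2 - 4) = (z - 3)*(z + 2)*(z - 2)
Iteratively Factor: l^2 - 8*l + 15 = (l - 5)*(l - 3)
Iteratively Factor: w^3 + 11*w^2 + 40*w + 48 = (w + 4)*(w^2 + 7*w + 12) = (w + 4)^2*(w + 3)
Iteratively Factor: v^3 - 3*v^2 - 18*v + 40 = (v + 4)*(v^2 - 7*v + 10) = (v - 5)*(v + 4)*(v - 2)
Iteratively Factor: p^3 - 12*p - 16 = (p - 4)*(p^2 + 4*p + 4) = (p - 4)*(p + 2)*(p + 2)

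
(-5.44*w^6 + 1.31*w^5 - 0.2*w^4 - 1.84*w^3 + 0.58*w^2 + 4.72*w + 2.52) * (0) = 0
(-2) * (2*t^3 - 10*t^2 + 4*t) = -4*t^3 + 20*t^2 - 8*t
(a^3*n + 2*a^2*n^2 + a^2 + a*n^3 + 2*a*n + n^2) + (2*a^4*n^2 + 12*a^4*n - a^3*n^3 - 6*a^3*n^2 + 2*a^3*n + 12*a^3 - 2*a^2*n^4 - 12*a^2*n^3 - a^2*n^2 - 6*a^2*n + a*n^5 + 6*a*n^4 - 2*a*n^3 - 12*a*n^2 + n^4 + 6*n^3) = 2*a^4*n^2 + 12*a^4*n - a^3*n^3 - 6*a^3*n^2 + 3*a^3*n + 12*a^3 - 2*a^2*n^4 - 12*a^2*n^3 + a^2*n^2 - 6*a^2*n + a^2 + a*n^5 + 6*a*n^4 - a*n^3 - 12*a*n^2 + 2*a*n + n^4 + 6*n^3 + n^2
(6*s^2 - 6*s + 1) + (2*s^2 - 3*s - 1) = 8*s^2 - 9*s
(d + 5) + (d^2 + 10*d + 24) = d^2 + 11*d + 29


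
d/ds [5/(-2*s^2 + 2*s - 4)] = 5*(2*s - 1)/(2*(s^2 - s + 2)^2)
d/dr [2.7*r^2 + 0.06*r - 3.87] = 5.4*r + 0.06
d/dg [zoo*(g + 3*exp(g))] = zoo*(exp(g) + 1)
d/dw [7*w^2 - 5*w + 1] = 14*w - 5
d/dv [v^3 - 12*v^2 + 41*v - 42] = 3*v^2 - 24*v + 41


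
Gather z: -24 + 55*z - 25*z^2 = -25*z^2 + 55*z - 24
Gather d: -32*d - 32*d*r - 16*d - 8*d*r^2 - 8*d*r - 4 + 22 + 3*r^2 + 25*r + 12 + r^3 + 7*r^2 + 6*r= d*(-8*r^2 - 40*r - 48) + r^3 + 10*r^2 + 31*r + 30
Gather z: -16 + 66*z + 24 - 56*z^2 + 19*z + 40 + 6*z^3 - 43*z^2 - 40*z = 6*z^3 - 99*z^2 + 45*z + 48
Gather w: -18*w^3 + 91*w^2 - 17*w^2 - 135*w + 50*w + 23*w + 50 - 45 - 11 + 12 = -18*w^3 + 74*w^2 - 62*w + 6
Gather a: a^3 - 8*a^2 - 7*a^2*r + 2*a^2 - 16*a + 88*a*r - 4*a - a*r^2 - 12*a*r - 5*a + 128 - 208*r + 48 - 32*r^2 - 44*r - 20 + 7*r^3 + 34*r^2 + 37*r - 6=a^3 + a^2*(-7*r - 6) + a*(-r^2 + 76*r - 25) + 7*r^3 + 2*r^2 - 215*r + 150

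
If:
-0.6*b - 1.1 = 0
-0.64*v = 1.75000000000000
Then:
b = -1.83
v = -2.73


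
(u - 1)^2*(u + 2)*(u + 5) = u^4 + 5*u^3 - 3*u^2 - 13*u + 10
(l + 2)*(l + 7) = l^2 + 9*l + 14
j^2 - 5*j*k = j*(j - 5*k)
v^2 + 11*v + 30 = (v + 5)*(v + 6)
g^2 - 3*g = g*(g - 3)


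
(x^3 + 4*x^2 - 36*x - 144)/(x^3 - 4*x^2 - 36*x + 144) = (x + 4)/(x - 4)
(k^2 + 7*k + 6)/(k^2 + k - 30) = (k + 1)/(k - 5)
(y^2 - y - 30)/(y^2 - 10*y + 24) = (y + 5)/(y - 4)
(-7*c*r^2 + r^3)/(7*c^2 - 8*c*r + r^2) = r^2/(-c + r)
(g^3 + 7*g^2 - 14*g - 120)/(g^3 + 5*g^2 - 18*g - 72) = (g + 5)/(g + 3)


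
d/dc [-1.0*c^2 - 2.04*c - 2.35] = -2.0*c - 2.04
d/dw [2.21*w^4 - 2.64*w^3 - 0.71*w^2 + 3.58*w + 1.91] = 8.84*w^3 - 7.92*w^2 - 1.42*w + 3.58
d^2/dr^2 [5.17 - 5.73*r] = 0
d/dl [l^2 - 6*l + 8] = 2*l - 6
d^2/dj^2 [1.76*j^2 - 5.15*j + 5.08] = 3.52000000000000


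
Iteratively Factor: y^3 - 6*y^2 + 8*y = (y - 2)*(y^2 - 4*y) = y*(y - 2)*(y - 4)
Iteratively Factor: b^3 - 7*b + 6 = (b - 1)*(b^2 + b - 6) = (b - 1)*(b + 3)*(b - 2)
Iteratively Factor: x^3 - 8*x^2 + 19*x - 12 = (x - 3)*(x^2 - 5*x + 4) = (x - 4)*(x - 3)*(x - 1)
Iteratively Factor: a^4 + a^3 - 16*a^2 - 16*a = (a - 4)*(a^3 + 5*a^2 + 4*a) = (a - 4)*(a + 4)*(a^2 + a) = (a - 4)*(a + 1)*(a + 4)*(a)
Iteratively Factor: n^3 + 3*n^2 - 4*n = (n)*(n^2 + 3*n - 4) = n*(n - 1)*(n + 4)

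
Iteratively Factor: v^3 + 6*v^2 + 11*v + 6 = (v + 3)*(v^2 + 3*v + 2) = (v + 1)*(v + 3)*(v + 2)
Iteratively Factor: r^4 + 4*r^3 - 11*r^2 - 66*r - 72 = (r - 4)*(r^3 + 8*r^2 + 21*r + 18) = (r - 4)*(r + 3)*(r^2 + 5*r + 6) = (r - 4)*(r + 2)*(r + 3)*(r + 3)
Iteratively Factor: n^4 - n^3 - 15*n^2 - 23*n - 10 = (n + 1)*(n^3 - 2*n^2 - 13*n - 10) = (n + 1)^2*(n^2 - 3*n - 10) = (n - 5)*(n + 1)^2*(n + 2)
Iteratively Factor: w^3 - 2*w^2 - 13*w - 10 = (w + 2)*(w^2 - 4*w - 5) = (w + 1)*(w + 2)*(w - 5)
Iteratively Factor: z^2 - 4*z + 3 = (z - 1)*(z - 3)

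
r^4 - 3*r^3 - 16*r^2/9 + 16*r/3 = r*(r - 3)*(r - 4/3)*(r + 4/3)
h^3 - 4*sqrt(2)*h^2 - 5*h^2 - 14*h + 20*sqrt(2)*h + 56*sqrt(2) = (h - 7)*(h + 2)*(h - 4*sqrt(2))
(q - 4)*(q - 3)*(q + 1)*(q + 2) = q^4 - 4*q^3 - 7*q^2 + 22*q + 24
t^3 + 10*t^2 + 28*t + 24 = (t + 2)^2*(t + 6)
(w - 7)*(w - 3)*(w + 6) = w^3 - 4*w^2 - 39*w + 126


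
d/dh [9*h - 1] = 9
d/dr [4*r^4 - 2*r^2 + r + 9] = 16*r^3 - 4*r + 1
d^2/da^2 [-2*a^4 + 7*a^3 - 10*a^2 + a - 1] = -24*a^2 + 42*a - 20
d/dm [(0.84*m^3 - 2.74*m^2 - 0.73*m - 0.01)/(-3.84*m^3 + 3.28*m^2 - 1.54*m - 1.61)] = (-7.7664*m^4 - 8.1936*m^3 + 2.4416*m^2 + 8.8884*m + 1.1599)/(14.7456*m^6 - 25.1904*m^5 + 22.5856*m^4 + 2.2624*m^3 - 8.19*m^2 + 4.9588*m + 2.5921)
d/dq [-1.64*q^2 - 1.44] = -3.28*q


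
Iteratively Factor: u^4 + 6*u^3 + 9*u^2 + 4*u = (u)*(u^3 + 6*u^2 + 9*u + 4) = u*(u + 4)*(u^2 + 2*u + 1) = u*(u + 1)*(u + 4)*(u + 1)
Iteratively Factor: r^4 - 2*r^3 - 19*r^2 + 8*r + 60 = (r - 5)*(r^3 + 3*r^2 - 4*r - 12) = (r - 5)*(r + 2)*(r^2 + r - 6) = (r - 5)*(r + 2)*(r + 3)*(r - 2)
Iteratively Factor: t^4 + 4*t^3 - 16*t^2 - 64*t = (t + 4)*(t^3 - 16*t) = t*(t + 4)*(t^2 - 16) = t*(t - 4)*(t + 4)*(t + 4)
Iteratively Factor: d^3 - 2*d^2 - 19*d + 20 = (d + 4)*(d^2 - 6*d + 5) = (d - 1)*(d + 4)*(d - 5)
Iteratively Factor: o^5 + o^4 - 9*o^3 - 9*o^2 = (o + 3)*(o^4 - 2*o^3 - 3*o^2) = o*(o + 3)*(o^3 - 2*o^2 - 3*o) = o*(o + 1)*(o + 3)*(o^2 - 3*o) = o*(o - 3)*(o + 1)*(o + 3)*(o)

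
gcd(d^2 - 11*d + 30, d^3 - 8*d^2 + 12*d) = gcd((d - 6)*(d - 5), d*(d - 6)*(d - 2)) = d - 6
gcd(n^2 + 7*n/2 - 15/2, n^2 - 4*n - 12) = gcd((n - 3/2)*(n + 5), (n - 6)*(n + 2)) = 1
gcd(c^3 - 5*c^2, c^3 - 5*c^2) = c^3 - 5*c^2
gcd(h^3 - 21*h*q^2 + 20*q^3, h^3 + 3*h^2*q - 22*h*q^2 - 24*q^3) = -h + 4*q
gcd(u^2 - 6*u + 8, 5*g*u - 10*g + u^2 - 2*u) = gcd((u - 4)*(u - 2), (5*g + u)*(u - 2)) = u - 2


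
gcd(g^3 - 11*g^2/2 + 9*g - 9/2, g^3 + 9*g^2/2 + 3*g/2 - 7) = g - 1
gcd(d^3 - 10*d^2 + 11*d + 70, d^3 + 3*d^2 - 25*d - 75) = d - 5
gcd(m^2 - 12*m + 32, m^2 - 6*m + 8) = m - 4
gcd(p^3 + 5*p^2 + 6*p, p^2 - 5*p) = p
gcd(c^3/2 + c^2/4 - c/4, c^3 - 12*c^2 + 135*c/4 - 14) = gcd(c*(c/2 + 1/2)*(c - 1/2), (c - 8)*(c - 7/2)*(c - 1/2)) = c - 1/2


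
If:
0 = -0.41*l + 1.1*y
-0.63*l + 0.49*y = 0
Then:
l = 0.00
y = 0.00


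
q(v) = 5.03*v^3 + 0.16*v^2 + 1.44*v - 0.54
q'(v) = 15.09*v^2 + 0.32*v + 1.44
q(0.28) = -0.01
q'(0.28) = 2.71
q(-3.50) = -219.28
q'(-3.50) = 185.17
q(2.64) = 96.93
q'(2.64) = 107.46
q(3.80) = 283.25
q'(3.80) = 220.56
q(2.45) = 77.92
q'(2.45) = 92.80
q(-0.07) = -0.64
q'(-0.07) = 1.49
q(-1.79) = -31.45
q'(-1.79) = 49.22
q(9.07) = 3778.78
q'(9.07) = 1245.72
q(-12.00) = -8686.62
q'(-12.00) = 2170.56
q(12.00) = 8731.62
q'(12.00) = 2178.24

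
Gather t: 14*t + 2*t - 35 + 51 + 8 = 16*t + 24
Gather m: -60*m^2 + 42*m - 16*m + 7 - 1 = -60*m^2 + 26*m + 6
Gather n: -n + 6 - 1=5 - n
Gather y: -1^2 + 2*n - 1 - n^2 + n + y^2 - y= -n^2 + 3*n + y^2 - y - 2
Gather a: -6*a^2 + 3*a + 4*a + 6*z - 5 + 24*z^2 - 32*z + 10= -6*a^2 + 7*a + 24*z^2 - 26*z + 5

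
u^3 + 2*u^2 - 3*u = u*(u - 1)*(u + 3)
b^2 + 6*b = b*(b + 6)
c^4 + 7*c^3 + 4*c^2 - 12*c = c*(c - 1)*(c + 2)*(c + 6)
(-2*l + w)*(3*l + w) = -6*l^2 + l*w + w^2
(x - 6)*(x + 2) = x^2 - 4*x - 12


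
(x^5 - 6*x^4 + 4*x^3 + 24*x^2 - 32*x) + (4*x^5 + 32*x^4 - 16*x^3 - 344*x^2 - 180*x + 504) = 5*x^5 + 26*x^4 - 12*x^3 - 320*x^2 - 212*x + 504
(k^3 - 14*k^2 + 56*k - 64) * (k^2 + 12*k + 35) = k^5 - 2*k^4 - 77*k^3 + 118*k^2 + 1192*k - 2240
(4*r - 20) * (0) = 0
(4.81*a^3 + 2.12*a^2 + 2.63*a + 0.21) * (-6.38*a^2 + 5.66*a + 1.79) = -30.6878*a^5 + 13.699*a^4 + 3.8297*a^3 + 17.3408*a^2 + 5.8963*a + 0.3759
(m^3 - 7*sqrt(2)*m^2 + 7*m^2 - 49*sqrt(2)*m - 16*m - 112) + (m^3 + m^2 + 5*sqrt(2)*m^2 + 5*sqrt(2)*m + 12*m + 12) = 2*m^3 - 2*sqrt(2)*m^2 + 8*m^2 - 44*sqrt(2)*m - 4*m - 100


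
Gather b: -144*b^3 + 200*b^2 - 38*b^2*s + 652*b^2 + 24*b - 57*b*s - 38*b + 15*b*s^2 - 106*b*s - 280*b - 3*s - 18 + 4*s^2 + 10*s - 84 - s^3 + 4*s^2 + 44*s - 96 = -144*b^3 + b^2*(852 - 38*s) + b*(15*s^2 - 163*s - 294) - s^3 + 8*s^2 + 51*s - 198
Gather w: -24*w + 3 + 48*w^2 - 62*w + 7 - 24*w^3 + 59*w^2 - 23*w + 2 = -24*w^3 + 107*w^2 - 109*w + 12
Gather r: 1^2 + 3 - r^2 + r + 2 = -r^2 + r + 6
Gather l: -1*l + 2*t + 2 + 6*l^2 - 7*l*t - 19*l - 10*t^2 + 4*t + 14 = 6*l^2 + l*(-7*t - 20) - 10*t^2 + 6*t + 16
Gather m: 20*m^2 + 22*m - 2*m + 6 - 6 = 20*m^2 + 20*m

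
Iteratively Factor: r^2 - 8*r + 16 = (r - 4)*(r - 4)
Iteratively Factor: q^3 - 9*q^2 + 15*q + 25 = (q - 5)*(q^2 - 4*q - 5) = (q - 5)*(q + 1)*(q - 5)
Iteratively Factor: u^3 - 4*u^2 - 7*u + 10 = (u - 5)*(u^2 + u - 2) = (u - 5)*(u - 1)*(u + 2)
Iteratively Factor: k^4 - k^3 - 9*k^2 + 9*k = (k - 1)*(k^3 - 9*k) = (k - 1)*(k + 3)*(k^2 - 3*k) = k*(k - 1)*(k + 3)*(k - 3)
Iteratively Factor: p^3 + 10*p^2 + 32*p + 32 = (p + 4)*(p^2 + 6*p + 8) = (p + 2)*(p + 4)*(p + 4)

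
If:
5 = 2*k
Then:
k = 5/2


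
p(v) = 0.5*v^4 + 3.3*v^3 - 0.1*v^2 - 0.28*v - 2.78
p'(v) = 2.0*v^3 + 9.9*v^2 - 0.2*v - 0.28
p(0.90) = -0.38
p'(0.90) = 9.02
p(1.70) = 16.84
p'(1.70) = 37.82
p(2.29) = 49.43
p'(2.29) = 75.20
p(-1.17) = -6.94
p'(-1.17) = 10.30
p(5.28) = 867.31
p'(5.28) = 569.06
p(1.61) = 13.64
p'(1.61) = 33.41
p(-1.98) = -20.55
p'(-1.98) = 23.40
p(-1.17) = -6.94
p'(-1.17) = 10.30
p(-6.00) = -69.50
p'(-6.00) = -74.68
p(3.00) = 125.08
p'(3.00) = 142.22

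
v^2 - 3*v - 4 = (v - 4)*(v + 1)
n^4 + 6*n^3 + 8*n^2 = n^2*(n + 2)*(n + 4)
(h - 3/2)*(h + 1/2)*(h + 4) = h^3 + 3*h^2 - 19*h/4 - 3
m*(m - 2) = m^2 - 2*m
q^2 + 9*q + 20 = (q + 4)*(q + 5)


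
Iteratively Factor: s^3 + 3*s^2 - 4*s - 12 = (s - 2)*(s^2 + 5*s + 6) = (s - 2)*(s + 3)*(s + 2)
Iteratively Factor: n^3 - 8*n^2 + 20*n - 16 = (n - 4)*(n^2 - 4*n + 4) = (n - 4)*(n - 2)*(n - 2)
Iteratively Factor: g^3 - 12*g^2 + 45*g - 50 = (g - 2)*(g^2 - 10*g + 25) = (g - 5)*(g - 2)*(g - 5)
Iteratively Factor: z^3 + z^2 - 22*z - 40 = (z + 2)*(z^2 - z - 20) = (z - 5)*(z + 2)*(z + 4)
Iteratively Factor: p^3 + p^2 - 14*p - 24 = (p + 2)*(p^2 - p - 12) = (p + 2)*(p + 3)*(p - 4)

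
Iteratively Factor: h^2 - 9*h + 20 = (h - 5)*(h - 4)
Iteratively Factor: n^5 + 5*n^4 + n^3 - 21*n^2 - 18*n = (n - 2)*(n^4 + 7*n^3 + 15*n^2 + 9*n) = n*(n - 2)*(n^3 + 7*n^2 + 15*n + 9) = n*(n - 2)*(n + 1)*(n^2 + 6*n + 9) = n*(n - 2)*(n + 1)*(n + 3)*(n + 3)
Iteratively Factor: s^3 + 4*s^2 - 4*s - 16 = (s - 2)*(s^2 + 6*s + 8) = (s - 2)*(s + 2)*(s + 4)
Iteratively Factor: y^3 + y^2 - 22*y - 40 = (y + 2)*(y^2 - y - 20) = (y - 5)*(y + 2)*(y + 4)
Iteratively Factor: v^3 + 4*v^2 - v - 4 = (v - 1)*(v^2 + 5*v + 4) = (v - 1)*(v + 1)*(v + 4)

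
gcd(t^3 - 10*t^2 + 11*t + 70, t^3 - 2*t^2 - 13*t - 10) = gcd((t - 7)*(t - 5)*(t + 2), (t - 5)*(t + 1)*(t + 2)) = t^2 - 3*t - 10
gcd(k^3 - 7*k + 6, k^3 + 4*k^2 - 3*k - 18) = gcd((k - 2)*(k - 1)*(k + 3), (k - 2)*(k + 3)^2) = k^2 + k - 6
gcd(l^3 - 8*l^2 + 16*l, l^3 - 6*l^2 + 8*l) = l^2 - 4*l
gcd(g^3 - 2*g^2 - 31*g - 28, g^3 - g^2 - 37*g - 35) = g^2 - 6*g - 7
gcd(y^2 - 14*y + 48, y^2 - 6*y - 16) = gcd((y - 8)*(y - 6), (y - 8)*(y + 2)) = y - 8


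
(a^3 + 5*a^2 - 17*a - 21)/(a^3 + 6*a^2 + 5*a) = (a^2 + 4*a - 21)/(a*(a + 5))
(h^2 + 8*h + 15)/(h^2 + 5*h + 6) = (h + 5)/(h + 2)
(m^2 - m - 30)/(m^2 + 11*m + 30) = (m - 6)/(m + 6)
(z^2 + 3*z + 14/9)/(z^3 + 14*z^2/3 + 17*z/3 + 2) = (z + 7/3)/(z^2 + 4*z + 3)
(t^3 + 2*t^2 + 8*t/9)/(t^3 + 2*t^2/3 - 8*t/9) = (3*t + 2)/(3*t - 2)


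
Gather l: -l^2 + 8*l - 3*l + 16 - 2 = -l^2 + 5*l + 14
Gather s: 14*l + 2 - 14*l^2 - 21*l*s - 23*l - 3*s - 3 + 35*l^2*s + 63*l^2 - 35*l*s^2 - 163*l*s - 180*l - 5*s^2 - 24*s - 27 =49*l^2 - 189*l + s^2*(-35*l - 5) + s*(35*l^2 - 184*l - 27) - 28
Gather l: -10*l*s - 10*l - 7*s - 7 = l*(-10*s - 10) - 7*s - 7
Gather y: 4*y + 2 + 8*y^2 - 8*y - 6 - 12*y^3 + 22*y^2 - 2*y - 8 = -12*y^3 + 30*y^2 - 6*y - 12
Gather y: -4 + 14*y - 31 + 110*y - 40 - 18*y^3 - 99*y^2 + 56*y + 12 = -18*y^3 - 99*y^2 + 180*y - 63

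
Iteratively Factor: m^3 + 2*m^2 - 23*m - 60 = (m - 5)*(m^2 + 7*m + 12) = (m - 5)*(m + 3)*(m + 4)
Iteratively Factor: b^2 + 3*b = (b)*(b + 3)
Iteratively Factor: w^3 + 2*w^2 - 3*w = (w)*(w^2 + 2*w - 3) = w*(w + 3)*(w - 1)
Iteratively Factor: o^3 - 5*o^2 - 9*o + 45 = (o + 3)*(o^2 - 8*o + 15) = (o - 3)*(o + 3)*(o - 5)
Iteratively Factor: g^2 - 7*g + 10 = (g - 2)*(g - 5)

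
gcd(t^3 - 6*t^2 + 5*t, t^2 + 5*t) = t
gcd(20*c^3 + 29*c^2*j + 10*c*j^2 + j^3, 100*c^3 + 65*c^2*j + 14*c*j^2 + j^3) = 20*c^2 + 9*c*j + j^2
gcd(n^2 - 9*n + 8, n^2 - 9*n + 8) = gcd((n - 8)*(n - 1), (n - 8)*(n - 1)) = n^2 - 9*n + 8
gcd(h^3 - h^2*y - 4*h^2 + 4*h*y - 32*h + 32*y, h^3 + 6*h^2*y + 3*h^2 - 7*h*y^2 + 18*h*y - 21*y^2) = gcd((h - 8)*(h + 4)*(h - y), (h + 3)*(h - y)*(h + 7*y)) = -h + y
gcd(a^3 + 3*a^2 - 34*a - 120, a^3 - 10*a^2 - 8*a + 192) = a^2 - 2*a - 24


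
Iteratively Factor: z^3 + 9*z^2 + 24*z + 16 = (z + 4)*(z^2 + 5*z + 4) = (z + 1)*(z + 4)*(z + 4)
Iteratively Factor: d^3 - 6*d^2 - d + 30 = (d - 3)*(d^2 - 3*d - 10) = (d - 3)*(d + 2)*(d - 5)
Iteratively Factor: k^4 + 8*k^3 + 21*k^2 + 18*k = (k + 3)*(k^3 + 5*k^2 + 6*k) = (k + 3)^2*(k^2 + 2*k) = k*(k + 3)^2*(k + 2)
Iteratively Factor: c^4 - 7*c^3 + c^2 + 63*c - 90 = (c - 2)*(c^3 - 5*c^2 - 9*c + 45) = (c - 2)*(c + 3)*(c^2 - 8*c + 15) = (c - 3)*(c - 2)*(c + 3)*(c - 5)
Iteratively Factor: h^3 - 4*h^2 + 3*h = (h - 1)*(h^2 - 3*h) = (h - 3)*(h - 1)*(h)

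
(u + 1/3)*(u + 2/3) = u^2 + u + 2/9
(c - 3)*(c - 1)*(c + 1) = c^3 - 3*c^2 - c + 3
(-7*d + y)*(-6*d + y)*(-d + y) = -42*d^3 + 55*d^2*y - 14*d*y^2 + y^3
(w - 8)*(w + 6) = w^2 - 2*w - 48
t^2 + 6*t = t*(t + 6)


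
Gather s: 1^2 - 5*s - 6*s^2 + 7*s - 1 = -6*s^2 + 2*s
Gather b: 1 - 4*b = 1 - 4*b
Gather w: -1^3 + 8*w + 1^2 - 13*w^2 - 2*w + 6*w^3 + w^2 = 6*w^3 - 12*w^2 + 6*w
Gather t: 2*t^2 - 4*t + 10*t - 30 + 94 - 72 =2*t^2 + 6*t - 8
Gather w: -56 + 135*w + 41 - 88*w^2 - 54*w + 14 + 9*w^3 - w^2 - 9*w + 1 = 9*w^3 - 89*w^2 + 72*w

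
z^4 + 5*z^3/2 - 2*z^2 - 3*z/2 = z*(z - 1)*(z + 1/2)*(z + 3)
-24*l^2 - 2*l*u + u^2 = (-6*l + u)*(4*l + u)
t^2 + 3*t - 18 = (t - 3)*(t + 6)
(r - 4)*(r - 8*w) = r^2 - 8*r*w - 4*r + 32*w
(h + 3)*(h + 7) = h^2 + 10*h + 21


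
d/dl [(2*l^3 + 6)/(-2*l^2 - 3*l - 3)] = 2*(-3*l^2*(2*l^2 + 3*l + 3) + (4*l + 3)*(l^3 + 3))/(2*l^2 + 3*l + 3)^2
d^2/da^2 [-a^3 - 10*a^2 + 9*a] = -6*a - 20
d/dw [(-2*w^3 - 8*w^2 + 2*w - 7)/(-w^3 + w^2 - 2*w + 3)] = (-10*w^4 + 12*w^3 - 25*w^2 - 34*w - 8)/(w^6 - 2*w^5 + 5*w^4 - 10*w^3 + 10*w^2 - 12*w + 9)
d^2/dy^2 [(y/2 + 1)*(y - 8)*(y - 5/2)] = 3*y - 17/2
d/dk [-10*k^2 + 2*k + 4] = 2 - 20*k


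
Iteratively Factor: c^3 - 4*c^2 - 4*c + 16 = (c - 2)*(c^2 - 2*c - 8) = (c - 4)*(c - 2)*(c + 2)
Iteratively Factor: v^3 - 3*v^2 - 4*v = (v - 4)*(v^2 + v) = (v - 4)*(v + 1)*(v)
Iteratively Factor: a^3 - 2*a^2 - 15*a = (a - 5)*(a^2 + 3*a) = (a - 5)*(a + 3)*(a)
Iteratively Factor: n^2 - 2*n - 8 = (n - 4)*(n + 2)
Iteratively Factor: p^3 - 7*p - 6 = (p - 3)*(p^2 + 3*p + 2) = (p - 3)*(p + 2)*(p + 1)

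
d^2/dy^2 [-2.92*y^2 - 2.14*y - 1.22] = -5.84000000000000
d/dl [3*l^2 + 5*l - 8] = 6*l + 5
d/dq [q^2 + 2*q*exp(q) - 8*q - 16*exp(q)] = 2*q*exp(q) + 2*q - 14*exp(q) - 8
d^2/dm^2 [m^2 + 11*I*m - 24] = 2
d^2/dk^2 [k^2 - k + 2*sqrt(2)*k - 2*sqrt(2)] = 2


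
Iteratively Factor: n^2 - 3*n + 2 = (n - 2)*(n - 1)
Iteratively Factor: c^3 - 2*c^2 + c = (c)*(c^2 - 2*c + 1) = c*(c - 1)*(c - 1)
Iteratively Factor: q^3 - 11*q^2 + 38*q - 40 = (q - 2)*(q^2 - 9*q + 20) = (q - 5)*(q - 2)*(q - 4)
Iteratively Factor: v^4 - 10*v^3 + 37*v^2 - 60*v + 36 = (v - 3)*(v^3 - 7*v^2 + 16*v - 12) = (v - 3)^2*(v^2 - 4*v + 4) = (v - 3)^2*(v - 2)*(v - 2)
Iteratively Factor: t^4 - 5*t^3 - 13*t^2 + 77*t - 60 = (t + 4)*(t^3 - 9*t^2 + 23*t - 15) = (t - 5)*(t + 4)*(t^2 - 4*t + 3) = (t - 5)*(t - 3)*(t + 4)*(t - 1)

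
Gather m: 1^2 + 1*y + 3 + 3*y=4*y + 4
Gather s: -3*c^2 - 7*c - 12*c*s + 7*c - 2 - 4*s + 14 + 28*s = -3*c^2 + s*(24 - 12*c) + 12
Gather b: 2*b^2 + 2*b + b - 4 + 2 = 2*b^2 + 3*b - 2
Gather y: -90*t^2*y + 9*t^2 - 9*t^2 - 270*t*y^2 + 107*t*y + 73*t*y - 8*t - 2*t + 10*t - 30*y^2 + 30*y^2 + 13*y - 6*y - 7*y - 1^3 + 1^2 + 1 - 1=-270*t*y^2 + y*(-90*t^2 + 180*t)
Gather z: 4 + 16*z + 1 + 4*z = 20*z + 5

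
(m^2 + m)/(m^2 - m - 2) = m/(m - 2)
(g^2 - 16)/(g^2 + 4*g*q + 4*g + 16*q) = (g - 4)/(g + 4*q)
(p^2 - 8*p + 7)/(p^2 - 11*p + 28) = (p - 1)/(p - 4)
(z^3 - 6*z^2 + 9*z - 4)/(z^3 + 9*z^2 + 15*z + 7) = (z^3 - 6*z^2 + 9*z - 4)/(z^3 + 9*z^2 + 15*z + 7)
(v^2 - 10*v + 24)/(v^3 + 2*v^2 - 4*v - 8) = (v^2 - 10*v + 24)/(v^3 + 2*v^2 - 4*v - 8)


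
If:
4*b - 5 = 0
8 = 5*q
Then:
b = 5/4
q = 8/5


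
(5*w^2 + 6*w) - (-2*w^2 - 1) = 7*w^2 + 6*w + 1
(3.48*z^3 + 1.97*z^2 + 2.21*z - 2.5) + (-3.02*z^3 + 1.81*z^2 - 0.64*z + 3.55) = 0.46*z^3 + 3.78*z^2 + 1.57*z + 1.05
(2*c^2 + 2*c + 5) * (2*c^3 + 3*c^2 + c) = 4*c^5 + 10*c^4 + 18*c^3 + 17*c^2 + 5*c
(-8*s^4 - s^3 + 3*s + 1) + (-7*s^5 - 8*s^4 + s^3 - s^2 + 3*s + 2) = -7*s^5 - 16*s^4 - s^2 + 6*s + 3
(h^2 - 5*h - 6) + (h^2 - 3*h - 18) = 2*h^2 - 8*h - 24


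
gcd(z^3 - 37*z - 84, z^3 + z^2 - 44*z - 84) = z - 7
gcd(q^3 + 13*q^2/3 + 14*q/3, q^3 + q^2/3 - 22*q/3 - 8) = q + 2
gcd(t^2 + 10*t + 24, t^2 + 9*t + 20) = t + 4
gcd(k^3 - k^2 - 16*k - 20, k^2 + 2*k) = k + 2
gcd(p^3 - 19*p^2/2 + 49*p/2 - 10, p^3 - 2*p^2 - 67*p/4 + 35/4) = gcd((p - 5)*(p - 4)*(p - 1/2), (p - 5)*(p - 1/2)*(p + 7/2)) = p^2 - 11*p/2 + 5/2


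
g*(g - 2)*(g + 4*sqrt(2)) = g^3 - 2*g^2 + 4*sqrt(2)*g^2 - 8*sqrt(2)*g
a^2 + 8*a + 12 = (a + 2)*(a + 6)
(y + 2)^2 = y^2 + 4*y + 4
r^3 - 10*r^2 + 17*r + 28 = (r - 7)*(r - 4)*(r + 1)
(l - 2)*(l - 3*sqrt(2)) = l^2 - 3*sqrt(2)*l - 2*l + 6*sqrt(2)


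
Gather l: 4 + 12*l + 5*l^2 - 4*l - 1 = 5*l^2 + 8*l + 3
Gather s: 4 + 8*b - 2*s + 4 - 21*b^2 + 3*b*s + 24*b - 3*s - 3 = -21*b^2 + 32*b + s*(3*b - 5) + 5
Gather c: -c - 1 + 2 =1 - c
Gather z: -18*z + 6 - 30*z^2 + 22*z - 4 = -30*z^2 + 4*z + 2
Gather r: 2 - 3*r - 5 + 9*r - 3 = 6*r - 6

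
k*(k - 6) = k^2 - 6*k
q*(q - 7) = q^2 - 7*q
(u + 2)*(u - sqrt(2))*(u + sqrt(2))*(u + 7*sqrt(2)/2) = u^4 + 2*u^3 + 7*sqrt(2)*u^3/2 - 2*u^2 + 7*sqrt(2)*u^2 - 7*sqrt(2)*u - 4*u - 14*sqrt(2)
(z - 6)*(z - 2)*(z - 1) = z^3 - 9*z^2 + 20*z - 12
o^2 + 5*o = o*(o + 5)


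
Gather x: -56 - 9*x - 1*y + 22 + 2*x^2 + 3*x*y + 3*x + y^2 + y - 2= 2*x^2 + x*(3*y - 6) + y^2 - 36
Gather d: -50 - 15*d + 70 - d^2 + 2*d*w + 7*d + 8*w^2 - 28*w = -d^2 + d*(2*w - 8) + 8*w^2 - 28*w + 20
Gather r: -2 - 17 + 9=-10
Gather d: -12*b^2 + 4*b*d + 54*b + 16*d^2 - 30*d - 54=-12*b^2 + 54*b + 16*d^2 + d*(4*b - 30) - 54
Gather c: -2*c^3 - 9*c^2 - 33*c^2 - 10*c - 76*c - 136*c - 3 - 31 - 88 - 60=-2*c^3 - 42*c^2 - 222*c - 182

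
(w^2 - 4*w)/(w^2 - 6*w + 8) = w/(w - 2)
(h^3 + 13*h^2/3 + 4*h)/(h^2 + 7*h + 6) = h*(3*h^2 + 13*h + 12)/(3*(h^2 + 7*h + 6))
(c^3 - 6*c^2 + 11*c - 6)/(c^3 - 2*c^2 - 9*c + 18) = (c - 1)/(c + 3)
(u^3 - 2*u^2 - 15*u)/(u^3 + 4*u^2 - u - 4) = u*(u^2 - 2*u - 15)/(u^3 + 4*u^2 - u - 4)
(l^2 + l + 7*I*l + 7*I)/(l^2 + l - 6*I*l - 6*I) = (l + 7*I)/(l - 6*I)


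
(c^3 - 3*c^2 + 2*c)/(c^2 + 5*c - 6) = c*(c - 2)/(c + 6)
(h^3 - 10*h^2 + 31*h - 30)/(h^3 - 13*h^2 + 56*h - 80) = (h^2 - 5*h + 6)/(h^2 - 8*h + 16)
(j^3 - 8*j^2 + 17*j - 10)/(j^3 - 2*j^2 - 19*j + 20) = (j - 2)/(j + 4)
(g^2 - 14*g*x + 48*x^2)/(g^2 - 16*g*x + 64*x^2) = (-g + 6*x)/(-g + 8*x)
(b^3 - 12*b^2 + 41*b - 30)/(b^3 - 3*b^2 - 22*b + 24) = (b - 5)/(b + 4)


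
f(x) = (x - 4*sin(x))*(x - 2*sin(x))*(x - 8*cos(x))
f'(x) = (1 - 4*cos(x))*(x - 2*sin(x))*(x - 8*cos(x)) + (1 - 2*cos(x))*(x - 4*sin(x))*(x - 8*cos(x)) + (x - 4*sin(x))*(x - 2*sin(x))*(8*sin(x) + 1) = (x - 4*sin(x))*(x - 2*sin(x))*(8*sin(x) + 1) - (x - 4*sin(x))*(x - 8*cos(x))*(2*cos(x) - 1) - (x - 2*sin(x))*(x - 8*cos(x))*(4*cos(x) - 1)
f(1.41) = 0.18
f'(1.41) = 12.49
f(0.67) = -5.81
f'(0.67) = -6.42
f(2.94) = 58.55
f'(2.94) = 217.00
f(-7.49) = -218.03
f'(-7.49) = -150.05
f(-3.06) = 38.92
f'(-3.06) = -108.43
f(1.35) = -0.62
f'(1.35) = 14.13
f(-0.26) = -1.56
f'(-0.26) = 11.34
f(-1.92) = -0.06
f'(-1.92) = 2.94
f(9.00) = 979.04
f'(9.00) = 1214.76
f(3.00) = 72.28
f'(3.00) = 240.55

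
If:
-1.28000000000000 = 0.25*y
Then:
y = -5.12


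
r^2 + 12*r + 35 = (r + 5)*(r + 7)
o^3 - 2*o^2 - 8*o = o*(o - 4)*(o + 2)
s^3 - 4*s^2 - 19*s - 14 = (s - 7)*(s + 1)*(s + 2)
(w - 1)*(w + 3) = w^2 + 2*w - 3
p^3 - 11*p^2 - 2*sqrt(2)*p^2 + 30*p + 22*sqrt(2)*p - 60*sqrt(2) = (p - 6)*(p - 5)*(p - 2*sqrt(2))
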